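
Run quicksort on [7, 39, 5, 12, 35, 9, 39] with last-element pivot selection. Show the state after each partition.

Partition 1: pivot=39 at index 6 -> [7, 39, 5, 12, 35, 9, 39]
Partition 2: pivot=9 at index 2 -> [7, 5, 9, 12, 35, 39, 39]
Partition 3: pivot=5 at index 0 -> [5, 7, 9, 12, 35, 39, 39]
Partition 4: pivot=39 at index 5 -> [5, 7, 9, 12, 35, 39, 39]
Partition 5: pivot=35 at index 4 -> [5, 7, 9, 12, 35, 39, 39]


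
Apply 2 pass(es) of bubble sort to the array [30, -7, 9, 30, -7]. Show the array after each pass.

After pass 1: [-7, 9, 30, -7, 30] (3 swaps)
After pass 2: [-7, 9, -7, 30, 30] (1 swaps)
Total swaps: 4


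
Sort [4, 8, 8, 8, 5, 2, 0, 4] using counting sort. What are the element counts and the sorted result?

Count array: [1, 0, 1, 0, 2, 1, 0, 0, 3]
(count[i] = number of elements equal to i)
Cumulative count: [1, 1, 2, 2, 4, 5, 5, 5, 8]
Sorted: [0, 2, 4, 4, 5, 8, 8, 8]


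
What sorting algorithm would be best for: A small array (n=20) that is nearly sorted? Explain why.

Best choice: Insertion sort
Reason: Insertion sort is O(n) for nearly sorted arrays and has low overhead


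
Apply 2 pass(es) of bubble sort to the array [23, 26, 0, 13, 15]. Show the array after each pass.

After pass 1: [23, 0, 13, 15, 26] (3 swaps)
After pass 2: [0, 13, 15, 23, 26] (3 swaps)
Total swaps: 6


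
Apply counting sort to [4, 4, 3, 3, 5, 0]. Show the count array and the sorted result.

Count array: [1, 0, 0, 2, 2, 1]
(count[i] = number of elements equal to i)
Cumulative count: [1, 1, 1, 3, 5, 6]
Sorted: [0, 3, 3, 4, 4, 5]


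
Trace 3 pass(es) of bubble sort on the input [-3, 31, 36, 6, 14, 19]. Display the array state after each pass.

After pass 1: [-3, 31, 6, 14, 19, 36] (3 swaps)
After pass 2: [-3, 6, 14, 19, 31, 36] (3 swaps)
After pass 3: [-3, 6, 14, 19, 31, 36] (0 swaps)
Total swaps: 6


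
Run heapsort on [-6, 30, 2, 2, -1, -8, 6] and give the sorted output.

Build heap: [30, 2, 6, -6, -1, -8, 2]
Extract 30: [6, 2, 2, -6, -1, -8, 30]
Extract 6: [2, -1, 2, -6, -8, 6, 30]
Extract 2: [2, -1, -8, -6, 2, 6, 30]
Extract 2: [-1, -6, -8, 2, 2, 6, 30]
Extract -1: [-6, -8, -1, 2, 2, 6, 30]
Extract -6: [-8, -6, -1, 2, 2, 6, 30]


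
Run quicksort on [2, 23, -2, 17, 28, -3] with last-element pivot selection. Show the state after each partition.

Partition 1: pivot=-3 at index 0 -> [-3, 23, -2, 17, 28, 2]
Partition 2: pivot=2 at index 2 -> [-3, -2, 2, 17, 28, 23]
Partition 3: pivot=23 at index 4 -> [-3, -2, 2, 17, 23, 28]


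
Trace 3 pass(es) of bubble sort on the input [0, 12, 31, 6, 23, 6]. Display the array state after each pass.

After pass 1: [0, 12, 6, 23, 6, 31] (3 swaps)
After pass 2: [0, 6, 12, 6, 23, 31] (2 swaps)
After pass 3: [0, 6, 6, 12, 23, 31] (1 swaps)
Total swaps: 6


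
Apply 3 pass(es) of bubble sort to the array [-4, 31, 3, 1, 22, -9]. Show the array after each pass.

After pass 1: [-4, 3, 1, 22, -9, 31] (4 swaps)
After pass 2: [-4, 1, 3, -9, 22, 31] (2 swaps)
After pass 3: [-4, 1, -9, 3, 22, 31] (1 swaps)
Total swaps: 7


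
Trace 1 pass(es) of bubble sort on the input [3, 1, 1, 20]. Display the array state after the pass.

After pass 1: [1, 1, 3, 20] (2 swaps)
Total swaps: 2


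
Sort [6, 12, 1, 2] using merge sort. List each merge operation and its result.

Divide and conquer:
  Merge [6] + [12] -> [6, 12]
  Merge [1] + [2] -> [1, 2]
  Merge [6, 12] + [1, 2] -> [1, 2, 6, 12]


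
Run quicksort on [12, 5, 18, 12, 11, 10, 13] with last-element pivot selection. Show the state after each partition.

Partition 1: pivot=13 at index 5 -> [12, 5, 12, 11, 10, 13, 18]
Partition 2: pivot=10 at index 1 -> [5, 10, 12, 11, 12, 13, 18]
Partition 3: pivot=12 at index 4 -> [5, 10, 12, 11, 12, 13, 18]
Partition 4: pivot=11 at index 2 -> [5, 10, 11, 12, 12, 13, 18]


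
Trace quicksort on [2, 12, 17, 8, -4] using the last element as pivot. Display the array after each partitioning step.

Partition 1: pivot=-4 at index 0 -> [-4, 12, 17, 8, 2]
Partition 2: pivot=2 at index 1 -> [-4, 2, 17, 8, 12]
Partition 3: pivot=12 at index 3 -> [-4, 2, 8, 12, 17]


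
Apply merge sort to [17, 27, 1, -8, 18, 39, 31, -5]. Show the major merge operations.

Divide and conquer:
  Merge [17] + [27] -> [17, 27]
  Merge [1] + [-8] -> [-8, 1]
  Merge [17, 27] + [-8, 1] -> [-8, 1, 17, 27]
  Merge [18] + [39] -> [18, 39]
  Merge [31] + [-5] -> [-5, 31]
  Merge [18, 39] + [-5, 31] -> [-5, 18, 31, 39]
  Merge [-8, 1, 17, 27] + [-5, 18, 31, 39] -> [-8, -5, 1, 17, 18, 27, 31, 39]


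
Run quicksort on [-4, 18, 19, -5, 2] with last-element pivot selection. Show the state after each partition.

Partition 1: pivot=2 at index 2 -> [-4, -5, 2, 18, 19]
Partition 2: pivot=-5 at index 0 -> [-5, -4, 2, 18, 19]
Partition 3: pivot=19 at index 4 -> [-5, -4, 2, 18, 19]


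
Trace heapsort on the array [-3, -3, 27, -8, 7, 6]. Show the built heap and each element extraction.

Build heap: [27, 7, 6, -8, -3, -3]
Extract 27: [7, -3, 6, -8, -3, 27]
Extract 7: [6, -3, -3, -8, 7, 27]
Extract 6: [-3, -8, -3, 6, 7, 27]
Extract -3: [-3, -8, -3, 6, 7, 27]
Extract -3: [-8, -3, -3, 6, 7, 27]


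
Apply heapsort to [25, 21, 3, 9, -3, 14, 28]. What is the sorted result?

Build heap: [28, 21, 25, 9, -3, 14, 3]
Extract 28: [25, 21, 14, 9, -3, 3, 28]
Extract 25: [21, 9, 14, 3, -3, 25, 28]
Extract 21: [14, 9, -3, 3, 21, 25, 28]
Extract 14: [9, 3, -3, 14, 21, 25, 28]
Extract 9: [3, -3, 9, 14, 21, 25, 28]
Extract 3: [-3, 3, 9, 14, 21, 25, 28]


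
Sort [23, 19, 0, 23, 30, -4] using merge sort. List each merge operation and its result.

Divide and conquer:
  Merge [19] + [0] -> [0, 19]
  Merge [23] + [0, 19] -> [0, 19, 23]
  Merge [30] + [-4] -> [-4, 30]
  Merge [23] + [-4, 30] -> [-4, 23, 30]
  Merge [0, 19, 23] + [-4, 23, 30] -> [-4, 0, 19, 23, 23, 30]


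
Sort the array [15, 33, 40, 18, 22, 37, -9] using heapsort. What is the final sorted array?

Build heap: [40, 33, 37, 18, 22, 15, -9]
Extract 40: [37, 33, 15, 18, 22, -9, 40]
Extract 37: [33, 22, 15, 18, -9, 37, 40]
Extract 33: [22, 18, 15, -9, 33, 37, 40]
Extract 22: [18, -9, 15, 22, 33, 37, 40]
Extract 18: [15, -9, 18, 22, 33, 37, 40]
Extract 15: [-9, 15, 18, 22, 33, 37, 40]


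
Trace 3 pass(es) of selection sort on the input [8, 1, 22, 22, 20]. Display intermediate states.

Pass 1: Select minimum 1 at index 1, swap -> [1, 8, 22, 22, 20]
Pass 2: Select minimum 8 at index 1, swap -> [1, 8, 22, 22, 20]
Pass 3: Select minimum 20 at index 4, swap -> [1, 8, 20, 22, 22]


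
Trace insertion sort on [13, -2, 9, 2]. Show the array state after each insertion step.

First element 13 is already 'sorted'
Insert -2: shifted 1 elements -> [-2, 13, 9, 2]
Insert 9: shifted 1 elements -> [-2, 9, 13, 2]
Insert 2: shifted 2 elements -> [-2, 2, 9, 13]


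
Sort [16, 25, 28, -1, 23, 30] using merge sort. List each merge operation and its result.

Divide and conquer:
  Merge [25] + [28] -> [25, 28]
  Merge [16] + [25, 28] -> [16, 25, 28]
  Merge [23] + [30] -> [23, 30]
  Merge [-1] + [23, 30] -> [-1, 23, 30]
  Merge [16, 25, 28] + [-1, 23, 30] -> [-1, 16, 23, 25, 28, 30]


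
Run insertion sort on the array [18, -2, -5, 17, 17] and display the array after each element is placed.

First element 18 is already 'sorted'
Insert -2: shifted 1 elements -> [-2, 18, -5, 17, 17]
Insert -5: shifted 2 elements -> [-5, -2, 18, 17, 17]
Insert 17: shifted 1 elements -> [-5, -2, 17, 18, 17]
Insert 17: shifted 1 elements -> [-5, -2, 17, 17, 18]


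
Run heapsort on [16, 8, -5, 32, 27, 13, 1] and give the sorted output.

Build heap: [32, 27, 13, 8, 16, -5, 1]
Extract 32: [27, 16, 13, 8, 1, -5, 32]
Extract 27: [16, 8, 13, -5, 1, 27, 32]
Extract 16: [13, 8, 1, -5, 16, 27, 32]
Extract 13: [8, -5, 1, 13, 16, 27, 32]
Extract 8: [1, -5, 8, 13, 16, 27, 32]
Extract 1: [-5, 1, 8, 13, 16, 27, 32]


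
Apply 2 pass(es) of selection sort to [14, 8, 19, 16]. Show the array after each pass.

Pass 1: Select minimum 8 at index 1, swap -> [8, 14, 19, 16]
Pass 2: Select minimum 14 at index 1, swap -> [8, 14, 19, 16]


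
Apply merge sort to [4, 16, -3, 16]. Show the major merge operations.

Divide and conquer:
  Merge [4] + [16] -> [4, 16]
  Merge [-3] + [16] -> [-3, 16]
  Merge [4, 16] + [-3, 16] -> [-3, 4, 16, 16]


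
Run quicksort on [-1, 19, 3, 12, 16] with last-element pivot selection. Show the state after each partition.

Partition 1: pivot=16 at index 3 -> [-1, 3, 12, 16, 19]
Partition 2: pivot=12 at index 2 -> [-1, 3, 12, 16, 19]
Partition 3: pivot=3 at index 1 -> [-1, 3, 12, 16, 19]


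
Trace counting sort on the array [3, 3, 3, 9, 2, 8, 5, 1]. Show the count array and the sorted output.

Count array: [0, 1, 1, 3, 0, 1, 0, 0, 1, 1]
(count[i] = number of elements equal to i)
Cumulative count: [0, 1, 2, 5, 5, 6, 6, 6, 7, 8]
Sorted: [1, 2, 3, 3, 3, 5, 8, 9]


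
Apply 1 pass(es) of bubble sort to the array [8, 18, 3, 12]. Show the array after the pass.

After pass 1: [8, 3, 12, 18] (2 swaps)
Total swaps: 2


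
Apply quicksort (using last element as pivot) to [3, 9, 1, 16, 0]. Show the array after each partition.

Partition 1: pivot=0 at index 0 -> [0, 9, 1, 16, 3]
Partition 2: pivot=3 at index 2 -> [0, 1, 3, 16, 9]
Partition 3: pivot=9 at index 3 -> [0, 1, 3, 9, 16]


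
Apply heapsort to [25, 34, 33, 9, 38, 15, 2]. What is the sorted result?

Build heap: [38, 34, 33, 9, 25, 15, 2]
Extract 38: [34, 25, 33, 9, 2, 15, 38]
Extract 34: [33, 25, 15, 9, 2, 34, 38]
Extract 33: [25, 9, 15, 2, 33, 34, 38]
Extract 25: [15, 9, 2, 25, 33, 34, 38]
Extract 15: [9, 2, 15, 25, 33, 34, 38]
Extract 9: [2, 9, 15, 25, 33, 34, 38]


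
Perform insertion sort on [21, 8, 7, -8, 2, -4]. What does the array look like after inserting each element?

First element 21 is already 'sorted'
Insert 8: shifted 1 elements -> [8, 21, 7, -8, 2, -4]
Insert 7: shifted 2 elements -> [7, 8, 21, -8, 2, -4]
Insert -8: shifted 3 elements -> [-8, 7, 8, 21, 2, -4]
Insert 2: shifted 3 elements -> [-8, 2, 7, 8, 21, -4]
Insert -4: shifted 4 elements -> [-8, -4, 2, 7, 8, 21]


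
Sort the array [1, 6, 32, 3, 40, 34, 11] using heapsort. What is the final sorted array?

Build heap: [40, 6, 34, 3, 1, 32, 11]
Extract 40: [34, 6, 32, 3, 1, 11, 40]
Extract 34: [32, 6, 11, 3, 1, 34, 40]
Extract 32: [11, 6, 1, 3, 32, 34, 40]
Extract 11: [6, 3, 1, 11, 32, 34, 40]
Extract 6: [3, 1, 6, 11, 32, 34, 40]
Extract 3: [1, 3, 6, 11, 32, 34, 40]


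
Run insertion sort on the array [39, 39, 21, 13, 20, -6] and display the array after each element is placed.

First element 39 is already 'sorted'
Insert 39: shifted 0 elements -> [39, 39, 21, 13, 20, -6]
Insert 21: shifted 2 elements -> [21, 39, 39, 13, 20, -6]
Insert 13: shifted 3 elements -> [13, 21, 39, 39, 20, -6]
Insert 20: shifted 3 elements -> [13, 20, 21, 39, 39, -6]
Insert -6: shifted 5 elements -> [-6, 13, 20, 21, 39, 39]


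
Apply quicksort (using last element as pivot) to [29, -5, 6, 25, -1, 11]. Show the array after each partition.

Partition 1: pivot=11 at index 3 -> [-5, 6, -1, 11, 29, 25]
Partition 2: pivot=-1 at index 1 -> [-5, -1, 6, 11, 29, 25]
Partition 3: pivot=25 at index 4 -> [-5, -1, 6, 11, 25, 29]


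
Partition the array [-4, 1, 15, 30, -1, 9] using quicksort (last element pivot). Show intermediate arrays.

Partition 1: pivot=9 at index 3 -> [-4, 1, -1, 9, 15, 30]
Partition 2: pivot=-1 at index 1 -> [-4, -1, 1, 9, 15, 30]
Partition 3: pivot=30 at index 5 -> [-4, -1, 1, 9, 15, 30]


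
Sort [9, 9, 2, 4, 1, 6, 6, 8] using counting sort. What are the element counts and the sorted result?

Count array: [0, 1, 1, 0, 1, 0, 2, 0, 1, 2]
(count[i] = number of elements equal to i)
Cumulative count: [0, 1, 2, 2, 3, 3, 5, 5, 6, 8]
Sorted: [1, 2, 4, 6, 6, 8, 9, 9]


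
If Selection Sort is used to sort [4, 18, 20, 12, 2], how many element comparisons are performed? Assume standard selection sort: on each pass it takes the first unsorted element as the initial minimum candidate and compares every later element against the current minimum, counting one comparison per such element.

Pass 1: scan indices 1..4 for the minimum = 4 comparison(s); min is 2, place at index 0 -> [2, 18, 20, 12, 4]
Pass 2: scan indices 2..4 for the minimum = 3 comparison(s); min is 4, place at index 1 -> [2, 4, 20, 12, 18]
Pass 3: scan indices 3..4 for the minimum = 2 comparison(s); min is 12, place at index 2 -> [2, 4, 12, 20, 18]
Pass 4: scan indices 4..4 for the minimum = 1 comparison(s); min is 18, place at index 3 -> [2, 4, 12, 18, 20]
Selection sort always scans the whole unsorted suffix, so the count is (n-1) + (n-2) + ... + 1 = n(n-1)/2 = 5*4/2 = 10 regardless of the input order.
Total comparisons: 4 + 3 + 2 + 1 = 10


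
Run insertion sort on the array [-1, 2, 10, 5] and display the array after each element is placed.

First element -1 is already 'sorted'
Insert 2: shifted 0 elements -> [-1, 2, 10, 5]
Insert 10: shifted 0 elements -> [-1, 2, 10, 5]
Insert 5: shifted 1 elements -> [-1, 2, 5, 10]


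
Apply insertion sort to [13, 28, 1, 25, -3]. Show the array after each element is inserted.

First element 13 is already 'sorted'
Insert 28: shifted 0 elements -> [13, 28, 1, 25, -3]
Insert 1: shifted 2 elements -> [1, 13, 28, 25, -3]
Insert 25: shifted 1 elements -> [1, 13, 25, 28, -3]
Insert -3: shifted 4 elements -> [-3, 1, 13, 25, 28]


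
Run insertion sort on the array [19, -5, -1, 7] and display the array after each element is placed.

First element 19 is already 'sorted'
Insert -5: shifted 1 elements -> [-5, 19, -1, 7]
Insert -1: shifted 1 elements -> [-5, -1, 19, 7]
Insert 7: shifted 1 elements -> [-5, -1, 7, 19]


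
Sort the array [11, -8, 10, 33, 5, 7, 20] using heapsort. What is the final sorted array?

Build heap: [33, 11, 20, -8, 5, 7, 10]
Extract 33: [20, 11, 10, -8, 5, 7, 33]
Extract 20: [11, 7, 10, -8, 5, 20, 33]
Extract 11: [10, 7, 5, -8, 11, 20, 33]
Extract 10: [7, -8, 5, 10, 11, 20, 33]
Extract 7: [5, -8, 7, 10, 11, 20, 33]
Extract 5: [-8, 5, 7, 10, 11, 20, 33]


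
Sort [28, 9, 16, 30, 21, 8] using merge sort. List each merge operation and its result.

Divide and conquer:
  Merge [9] + [16] -> [9, 16]
  Merge [28] + [9, 16] -> [9, 16, 28]
  Merge [21] + [8] -> [8, 21]
  Merge [30] + [8, 21] -> [8, 21, 30]
  Merge [9, 16, 28] + [8, 21, 30] -> [8, 9, 16, 21, 28, 30]


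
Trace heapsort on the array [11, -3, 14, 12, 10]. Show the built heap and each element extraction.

Build heap: [14, 12, 11, -3, 10]
Extract 14: [12, 10, 11, -3, 14]
Extract 12: [11, 10, -3, 12, 14]
Extract 11: [10, -3, 11, 12, 14]
Extract 10: [-3, 10, 11, 12, 14]


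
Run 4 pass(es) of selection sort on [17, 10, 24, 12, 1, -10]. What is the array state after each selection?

Pass 1: Select minimum -10 at index 5, swap -> [-10, 10, 24, 12, 1, 17]
Pass 2: Select minimum 1 at index 4, swap -> [-10, 1, 24, 12, 10, 17]
Pass 3: Select minimum 10 at index 4, swap -> [-10, 1, 10, 12, 24, 17]
Pass 4: Select minimum 12 at index 3, swap -> [-10, 1, 10, 12, 24, 17]


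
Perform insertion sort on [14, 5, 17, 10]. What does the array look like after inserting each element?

First element 14 is already 'sorted'
Insert 5: shifted 1 elements -> [5, 14, 17, 10]
Insert 17: shifted 0 elements -> [5, 14, 17, 10]
Insert 10: shifted 2 elements -> [5, 10, 14, 17]


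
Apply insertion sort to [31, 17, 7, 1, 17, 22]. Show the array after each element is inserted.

First element 31 is already 'sorted'
Insert 17: shifted 1 elements -> [17, 31, 7, 1, 17, 22]
Insert 7: shifted 2 elements -> [7, 17, 31, 1, 17, 22]
Insert 1: shifted 3 elements -> [1, 7, 17, 31, 17, 22]
Insert 17: shifted 1 elements -> [1, 7, 17, 17, 31, 22]
Insert 22: shifted 1 elements -> [1, 7, 17, 17, 22, 31]


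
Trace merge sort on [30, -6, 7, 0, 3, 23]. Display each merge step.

Divide and conquer:
  Merge [-6] + [7] -> [-6, 7]
  Merge [30] + [-6, 7] -> [-6, 7, 30]
  Merge [3] + [23] -> [3, 23]
  Merge [0] + [3, 23] -> [0, 3, 23]
  Merge [-6, 7, 30] + [0, 3, 23] -> [-6, 0, 3, 7, 23, 30]


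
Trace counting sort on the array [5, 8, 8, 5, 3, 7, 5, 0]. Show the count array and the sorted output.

Count array: [1, 0, 0, 1, 0, 3, 0, 1, 2]
(count[i] = number of elements equal to i)
Cumulative count: [1, 1, 1, 2, 2, 5, 5, 6, 8]
Sorted: [0, 3, 5, 5, 5, 7, 8, 8]


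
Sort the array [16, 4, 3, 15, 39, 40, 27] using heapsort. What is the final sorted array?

Build heap: [40, 39, 27, 15, 4, 3, 16]
Extract 40: [39, 16, 27, 15, 4, 3, 40]
Extract 39: [27, 16, 3, 15, 4, 39, 40]
Extract 27: [16, 15, 3, 4, 27, 39, 40]
Extract 16: [15, 4, 3, 16, 27, 39, 40]
Extract 15: [4, 3, 15, 16, 27, 39, 40]
Extract 4: [3, 4, 15, 16, 27, 39, 40]


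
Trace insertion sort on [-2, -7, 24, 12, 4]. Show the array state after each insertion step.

First element -2 is already 'sorted'
Insert -7: shifted 1 elements -> [-7, -2, 24, 12, 4]
Insert 24: shifted 0 elements -> [-7, -2, 24, 12, 4]
Insert 12: shifted 1 elements -> [-7, -2, 12, 24, 4]
Insert 4: shifted 2 elements -> [-7, -2, 4, 12, 24]


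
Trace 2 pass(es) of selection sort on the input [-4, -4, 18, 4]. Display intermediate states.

Pass 1: Select minimum -4 at index 0, swap -> [-4, -4, 18, 4]
Pass 2: Select minimum -4 at index 1, swap -> [-4, -4, 18, 4]


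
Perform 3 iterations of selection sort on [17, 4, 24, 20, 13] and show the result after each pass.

Pass 1: Select minimum 4 at index 1, swap -> [4, 17, 24, 20, 13]
Pass 2: Select minimum 13 at index 4, swap -> [4, 13, 24, 20, 17]
Pass 3: Select minimum 17 at index 4, swap -> [4, 13, 17, 20, 24]


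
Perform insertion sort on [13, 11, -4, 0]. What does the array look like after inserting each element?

First element 13 is already 'sorted'
Insert 11: shifted 1 elements -> [11, 13, -4, 0]
Insert -4: shifted 2 elements -> [-4, 11, 13, 0]
Insert 0: shifted 2 elements -> [-4, 0, 11, 13]


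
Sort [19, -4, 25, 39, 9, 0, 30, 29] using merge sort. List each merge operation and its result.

Divide and conquer:
  Merge [19] + [-4] -> [-4, 19]
  Merge [25] + [39] -> [25, 39]
  Merge [-4, 19] + [25, 39] -> [-4, 19, 25, 39]
  Merge [9] + [0] -> [0, 9]
  Merge [30] + [29] -> [29, 30]
  Merge [0, 9] + [29, 30] -> [0, 9, 29, 30]
  Merge [-4, 19, 25, 39] + [0, 9, 29, 30] -> [-4, 0, 9, 19, 25, 29, 30, 39]


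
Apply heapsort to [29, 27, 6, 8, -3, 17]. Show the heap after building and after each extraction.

Build heap: [29, 27, 17, 8, -3, 6]
Extract 29: [27, 8, 17, 6, -3, 29]
Extract 27: [17, 8, -3, 6, 27, 29]
Extract 17: [8, 6, -3, 17, 27, 29]
Extract 8: [6, -3, 8, 17, 27, 29]
Extract 6: [-3, 6, 8, 17, 27, 29]


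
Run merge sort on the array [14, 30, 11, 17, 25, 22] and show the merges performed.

Divide and conquer:
  Merge [30] + [11] -> [11, 30]
  Merge [14] + [11, 30] -> [11, 14, 30]
  Merge [25] + [22] -> [22, 25]
  Merge [17] + [22, 25] -> [17, 22, 25]
  Merge [11, 14, 30] + [17, 22, 25] -> [11, 14, 17, 22, 25, 30]


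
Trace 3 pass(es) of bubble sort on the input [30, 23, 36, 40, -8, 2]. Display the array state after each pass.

After pass 1: [23, 30, 36, -8, 2, 40] (3 swaps)
After pass 2: [23, 30, -8, 2, 36, 40] (2 swaps)
After pass 3: [23, -8, 2, 30, 36, 40] (2 swaps)
Total swaps: 7


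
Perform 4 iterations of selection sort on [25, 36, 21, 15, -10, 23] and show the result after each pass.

Pass 1: Select minimum -10 at index 4, swap -> [-10, 36, 21, 15, 25, 23]
Pass 2: Select minimum 15 at index 3, swap -> [-10, 15, 21, 36, 25, 23]
Pass 3: Select minimum 21 at index 2, swap -> [-10, 15, 21, 36, 25, 23]
Pass 4: Select minimum 23 at index 5, swap -> [-10, 15, 21, 23, 25, 36]


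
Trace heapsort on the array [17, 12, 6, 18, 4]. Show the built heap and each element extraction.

Build heap: [18, 17, 6, 12, 4]
Extract 18: [17, 12, 6, 4, 18]
Extract 17: [12, 4, 6, 17, 18]
Extract 12: [6, 4, 12, 17, 18]
Extract 6: [4, 6, 12, 17, 18]


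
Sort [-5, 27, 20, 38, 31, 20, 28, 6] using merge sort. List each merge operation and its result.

Divide and conquer:
  Merge [-5] + [27] -> [-5, 27]
  Merge [20] + [38] -> [20, 38]
  Merge [-5, 27] + [20, 38] -> [-5, 20, 27, 38]
  Merge [31] + [20] -> [20, 31]
  Merge [28] + [6] -> [6, 28]
  Merge [20, 31] + [6, 28] -> [6, 20, 28, 31]
  Merge [-5, 20, 27, 38] + [6, 20, 28, 31] -> [-5, 6, 20, 20, 27, 28, 31, 38]


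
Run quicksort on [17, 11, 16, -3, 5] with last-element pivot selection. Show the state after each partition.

Partition 1: pivot=5 at index 1 -> [-3, 5, 16, 17, 11]
Partition 2: pivot=11 at index 2 -> [-3, 5, 11, 17, 16]
Partition 3: pivot=16 at index 3 -> [-3, 5, 11, 16, 17]


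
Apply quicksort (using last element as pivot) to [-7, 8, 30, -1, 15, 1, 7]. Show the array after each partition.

Partition 1: pivot=7 at index 3 -> [-7, -1, 1, 7, 15, 30, 8]
Partition 2: pivot=1 at index 2 -> [-7, -1, 1, 7, 15, 30, 8]
Partition 3: pivot=-1 at index 1 -> [-7, -1, 1, 7, 15, 30, 8]
Partition 4: pivot=8 at index 4 -> [-7, -1, 1, 7, 8, 30, 15]
Partition 5: pivot=15 at index 5 -> [-7, -1, 1, 7, 8, 15, 30]


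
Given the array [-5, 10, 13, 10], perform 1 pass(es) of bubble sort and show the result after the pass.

After pass 1: [-5, 10, 10, 13] (1 swaps)
Total swaps: 1


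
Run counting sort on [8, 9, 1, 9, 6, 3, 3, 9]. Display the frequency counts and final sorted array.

Count array: [0, 1, 0, 2, 0, 0, 1, 0, 1, 3]
(count[i] = number of elements equal to i)
Cumulative count: [0, 1, 1, 3, 3, 3, 4, 4, 5, 8]
Sorted: [1, 3, 3, 6, 8, 9, 9, 9]


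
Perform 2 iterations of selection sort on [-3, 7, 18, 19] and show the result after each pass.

Pass 1: Select minimum -3 at index 0, swap -> [-3, 7, 18, 19]
Pass 2: Select minimum 7 at index 1, swap -> [-3, 7, 18, 19]


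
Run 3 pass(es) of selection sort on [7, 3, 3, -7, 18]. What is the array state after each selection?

Pass 1: Select minimum -7 at index 3, swap -> [-7, 3, 3, 7, 18]
Pass 2: Select minimum 3 at index 1, swap -> [-7, 3, 3, 7, 18]
Pass 3: Select minimum 3 at index 2, swap -> [-7, 3, 3, 7, 18]


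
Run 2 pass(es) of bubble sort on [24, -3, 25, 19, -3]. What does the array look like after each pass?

After pass 1: [-3, 24, 19, -3, 25] (3 swaps)
After pass 2: [-3, 19, -3, 24, 25] (2 swaps)
Total swaps: 5


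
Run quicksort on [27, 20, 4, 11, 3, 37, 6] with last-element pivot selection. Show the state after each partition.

Partition 1: pivot=6 at index 2 -> [4, 3, 6, 11, 20, 37, 27]
Partition 2: pivot=3 at index 0 -> [3, 4, 6, 11, 20, 37, 27]
Partition 3: pivot=27 at index 5 -> [3, 4, 6, 11, 20, 27, 37]
Partition 4: pivot=20 at index 4 -> [3, 4, 6, 11, 20, 27, 37]


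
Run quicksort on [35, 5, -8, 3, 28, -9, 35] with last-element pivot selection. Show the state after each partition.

Partition 1: pivot=35 at index 6 -> [35, 5, -8, 3, 28, -9, 35]
Partition 2: pivot=-9 at index 0 -> [-9, 5, -8, 3, 28, 35, 35]
Partition 3: pivot=35 at index 5 -> [-9, 5, -8, 3, 28, 35, 35]
Partition 4: pivot=28 at index 4 -> [-9, 5, -8, 3, 28, 35, 35]
Partition 5: pivot=3 at index 2 -> [-9, -8, 3, 5, 28, 35, 35]


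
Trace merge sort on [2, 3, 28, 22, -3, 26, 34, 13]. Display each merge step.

Divide and conquer:
  Merge [2] + [3] -> [2, 3]
  Merge [28] + [22] -> [22, 28]
  Merge [2, 3] + [22, 28] -> [2, 3, 22, 28]
  Merge [-3] + [26] -> [-3, 26]
  Merge [34] + [13] -> [13, 34]
  Merge [-3, 26] + [13, 34] -> [-3, 13, 26, 34]
  Merge [2, 3, 22, 28] + [-3, 13, 26, 34] -> [-3, 2, 3, 13, 22, 26, 28, 34]


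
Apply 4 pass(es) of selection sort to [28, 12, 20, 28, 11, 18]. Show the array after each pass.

Pass 1: Select minimum 11 at index 4, swap -> [11, 12, 20, 28, 28, 18]
Pass 2: Select minimum 12 at index 1, swap -> [11, 12, 20, 28, 28, 18]
Pass 3: Select minimum 18 at index 5, swap -> [11, 12, 18, 28, 28, 20]
Pass 4: Select minimum 20 at index 5, swap -> [11, 12, 18, 20, 28, 28]


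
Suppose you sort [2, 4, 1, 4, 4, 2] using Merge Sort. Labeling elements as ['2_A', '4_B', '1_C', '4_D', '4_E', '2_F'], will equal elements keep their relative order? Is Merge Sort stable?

Trace Merge Sort on the labeled array (the key is the number; the letter only tracks identity):
  Merge [4_B] + [1_C] -> [1_C, 4_B]
  Merge [2_A] + [1_C, 4_B] -> [1_C, 2_A, 4_B]
  Merge [4_E] + [2_F] -> [2_F, 4_E]
  Merge [4_D] + [2_F, 4_E] -> [2_F, 4_D, 4_E]
  Merge [1_C, 2_A, 4_B] + [2_F, 4_D, 4_E] -> [1_C, 2_A, 2_F, 4_B, 4_D, 4_E]
Final order: [1_C, 2_A, 2_F, 4_B, 4_D, 4_E]
Equal keys:
  value 2: originally 2_A, 2_F; after sorting 2_A, 2_F -> order preserved
  value 4: originally 4_B, 4_D, 4_E; after sorting 4_B, 4_D, 4_E -> order preserved
All equal keys kept their original relative order. Merge Sort is stable: when the heads of the two halves are equal the merge takes from the left half first.
Answer: Stable


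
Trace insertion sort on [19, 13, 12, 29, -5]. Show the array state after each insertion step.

First element 19 is already 'sorted'
Insert 13: shifted 1 elements -> [13, 19, 12, 29, -5]
Insert 12: shifted 2 elements -> [12, 13, 19, 29, -5]
Insert 29: shifted 0 elements -> [12, 13, 19, 29, -5]
Insert -5: shifted 4 elements -> [-5, 12, 13, 19, 29]


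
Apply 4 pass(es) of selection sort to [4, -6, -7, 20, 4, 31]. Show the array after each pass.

Pass 1: Select minimum -7 at index 2, swap -> [-7, -6, 4, 20, 4, 31]
Pass 2: Select minimum -6 at index 1, swap -> [-7, -6, 4, 20, 4, 31]
Pass 3: Select minimum 4 at index 2, swap -> [-7, -6, 4, 20, 4, 31]
Pass 4: Select minimum 4 at index 4, swap -> [-7, -6, 4, 4, 20, 31]


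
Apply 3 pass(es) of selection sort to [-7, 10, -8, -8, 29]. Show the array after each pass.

Pass 1: Select minimum -8 at index 2, swap -> [-8, 10, -7, -8, 29]
Pass 2: Select minimum -8 at index 3, swap -> [-8, -8, -7, 10, 29]
Pass 3: Select minimum -7 at index 2, swap -> [-8, -8, -7, 10, 29]


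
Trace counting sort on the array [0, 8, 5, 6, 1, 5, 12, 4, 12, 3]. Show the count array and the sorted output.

Count array: [1, 1, 0, 1, 1, 2, 1, 0, 1, 0, 0, 0, 2]
(count[i] = number of elements equal to i)
Cumulative count: [1, 2, 2, 3, 4, 6, 7, 7, 8, 8, 8, 8, 10]
Sorted: [0, 1, 3, 4, 5, 5, 6, 8, 12, 12]


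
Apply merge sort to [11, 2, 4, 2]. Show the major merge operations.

Divide and conquer:
  Merge [11] + [2] -> [2, 11]
  Merge [4] + [2] -> [2, 4]
  Merge [2, 11] + [2, 4] -> [2, 2, 4, 11]


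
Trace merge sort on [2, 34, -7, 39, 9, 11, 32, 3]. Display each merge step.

Divide and conquer:
  Merge [2] + [34] -> [2, 34]
  Merge [-7] + [39] -> [-7, 39]
  Merge [2, 34] + [-7, 39] -> [-7, 2, 34, 39]
  Merge [9] + [11] -> [9, 11]
  Merge [32] + [3] -> [3, 32]
  Merge [9, 11] + [3, 32] -> [3, 9, 11, 32]
  Merge [-7, 2, 34, 39] + [3, 9, 11, 32] -> [-7, 2, 3, 9, 11, 32, 34, 39]


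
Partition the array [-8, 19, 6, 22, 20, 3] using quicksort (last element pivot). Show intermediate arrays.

Partition 1: pivot=3 at index 1 -> [-8, 3, 6, 22, 20, 19]
Partition 2: pivot=19 at index 3 -> [-8, 3, 6, 19, 20, 22]
Partition 3: pivot=22 at index 5 -> [-8, 3, 6, 19, 20, 22]


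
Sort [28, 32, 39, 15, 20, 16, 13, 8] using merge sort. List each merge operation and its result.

Divide and conquer:
  Merge [28] + [32] -> [28, 32]
  Merge [39] + [15] -> [15, 39]
  Merge [28, 32] + [15, 39] -> [15, 28, 32, 39]
  Merge [20] + [16] -> [16, 20]
  Merge [13] + [8] -> [8, 13]
  Merge [16, 20] + [8, 13] -> [8, 13, 16, 20]
  Merge [15, 28, 32, 39] + [8, 13, 16, 20] -> [8, 13, 15, 16, 20, 28, 32, 39]


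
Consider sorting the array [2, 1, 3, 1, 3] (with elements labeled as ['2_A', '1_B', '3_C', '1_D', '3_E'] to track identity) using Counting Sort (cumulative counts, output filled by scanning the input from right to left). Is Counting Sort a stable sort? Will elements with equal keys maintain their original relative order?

Trace Counting Sort on the labeled array (the key is the number; the letter only tracks identity):
  Counts for values 0..3: [0, 2, 1, 2]
  Cumulative counts: [0, 2, 3, 5]
  Scan right to left: place 3_E at output index 4
  Scan right to left: place 1_D at output index 1
  Scan right to left: place 3_C at output index 3
  Scan right to left: place 1_B at output index 0
  Scan right to left: place 2_A at output index 2
  Output: [1_B, 1_D, 2_A, 3_C, 3_E]
Equal keys:
  value 1: originally 1_B, 1_D; after sorting 1_B, 1_D -> order preserved
  value 3: originally 3_C, 3_E; after sorting 3_C, 3_E -> order preserved
All equal keys kept their original relative order. Counting Sort is stable: scanning the input right to left with decreasing cumulative counts places later duplicates at later output positions.
Answer: Stable


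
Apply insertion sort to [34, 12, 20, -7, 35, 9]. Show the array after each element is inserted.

First element 34 is already 'sorted'
Insert 12: shifted 1 elements -> [12, 34, 20, -7, 35, 9]
Insert 20: shifted 1 elements -> [12, 20, 34, -7, 35, 9]
Insert -7: shifted 3 elements -> [-7, 12, 20, 34, 35, 9]
Insert 35: shifted 0 elements -> [-7, 12, 20, 34, 35, 9]
Insert 9: shifted 4 elements -> [-7, 9, 12, 20, 34, 35]


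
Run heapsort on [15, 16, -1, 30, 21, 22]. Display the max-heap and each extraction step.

Build heap: [30, 21, 22, 16, 15, -1]
Extract 30: [22, 21, -1, 16, 15, 30]
Extract 22: [21, 16, -1, 15, 22, 30]
Extract 21: [16, 15, -1, 21, 22, 30]
Extract 16: [15, -1, 16, 21, 22, 30]
Extract 15: [-1, 15, 16, 21, 22, 30]


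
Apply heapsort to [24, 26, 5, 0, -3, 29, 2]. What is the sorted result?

Build heap: [29, 26, 24, 0, -3, 5, 2]
Extract 29: [26, 2, 24, 0, -3, 5, 29]
Extract 26: [24, 2, 5, 0, -3, 26, 29]
Extract 24: [5, 2, -3, 0, 24, 26, 29]
Extract 5: [2, 0, -3, 5, 24, 26, 29]
Extract 2: [0, -3, 2, 5, 24, 26, 29]
Extract 0: [-3, 0, 2, 5, 24, 26, 29]


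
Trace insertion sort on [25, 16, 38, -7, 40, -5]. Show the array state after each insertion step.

First element 25 is already 'sorted'
Insert 16: shifted 1 elements -> [16, 25, 38, -7, 40, -5]
Insert 38: shifted 0 elements -> [16, 25, 38, -7, 40, -5]
Insert -7: shifted 3 elements -> [-7, 16, 25, 38, 40, -5]
Insert 40: shifted 0 elements -> [-7, 16, 25, 38, 40, -5]
Insert -5: shifted 4 elements -> [-7, -5, 16, 25, 38, 40]


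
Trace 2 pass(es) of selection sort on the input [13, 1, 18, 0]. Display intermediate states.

Pass 1: Select minimum 0 at index 3, swap -> [0, 1, 18, 13]
Pass 2: Select minimum 1 at index 1, swap -> [0, 1, 18, 13]


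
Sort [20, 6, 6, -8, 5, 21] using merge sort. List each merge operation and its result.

Divide and conquer:
  Merge [6] + [6] -> [6, 6]
  Merge [20] + [6, 6] -> [6, 6, 20]
  Merge [5] + [21] -> [5, 21]
  Merge [-8] + [5, 21] -> [-8, 5, 21]
  Merge [6, 6, 20] + [-8, 5, 21] -> [-8, 5, 6, 6, 20, 21]


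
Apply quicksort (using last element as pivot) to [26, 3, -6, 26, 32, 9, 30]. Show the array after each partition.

Partition 1: pivot=30 at index 5 -> [26, 3, -6, 26, 9, 30, 32]
Partition 2: pivot=9 at index 2 -> [3, -6, 9, 26, 26, 30, 32]
Partition 3: pivot=-6 at index 0 -> [-6, 3, 9, 26, 26, 30, 32]
Partition 4: pivot=26 at index 4 -> [-6, 3, 9, 26, 26, 30, 32]


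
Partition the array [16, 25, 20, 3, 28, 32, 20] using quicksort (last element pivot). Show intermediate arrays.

Partition 1: pivot=20 at index 3 -> [16, 20, 3, 20, 28, 32, 25]
Partition 2: pivot=3 at index 0 -> [3, 20, 16, 20, 28, 32, 25]
Partition 3: pivot=16 at index 1 -> [3, 16, 20, 20, 28, 32, 25]
Partition 4: pivot=25 at index 4 -> [3, 16, 20, 20, 25, 32, 28]
Partition 5: pivot=28 at index 5 -> [3, 16, 20, 20, 25, 28, 32]


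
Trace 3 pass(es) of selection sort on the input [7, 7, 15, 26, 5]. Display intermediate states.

Pass 1: Select minimum 5 at index 4, swap -> [5, 7, 15, 26, 7]
Pass 2: Select minimum 7 at index 1, swap -> [5, 7, 15, 26, 7]
Pass 3: Select minimum 7 at index 4, swap -> [5, 7, 7, 26, 15]


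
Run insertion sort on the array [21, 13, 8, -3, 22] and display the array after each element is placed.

First element 21 is already 'sorted'
Insert 13: shifted 1 elements -> [13, 21, 8, -3, 22]
Insert 8: shifted 2 elements -> [8, 13, 21, -3, 22]
Insert -3: shifted 3 elements -> [-3, 8, 13, 21, 22]
Insert 22: shifted 0 elements -> [-3, 8, 13, 21, 22]


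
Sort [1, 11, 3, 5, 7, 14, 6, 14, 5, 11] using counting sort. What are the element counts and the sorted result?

Count array: [0, 1, 0, 1, 0, 2, 1, 1, 0, 0, 0, 2, 0, 0, 2]
(count[i] = number of elements equal to i)
Cumulative count: [0, 1, 1, 2, 2, 4, 5, 6, 6, 6, 6, 8, 8, 8, 10]
Sorted: [1, 3, 5, 5, 6, 7, 11, 11, 14, 14]


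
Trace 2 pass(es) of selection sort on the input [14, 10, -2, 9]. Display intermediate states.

Pass 1: Select minimum -2 at index 2, swap -> [-2, 10, 14, 9]
Pass 2: Select minimum 9 at index 3, swap -> [-2, 9, 14, 10]


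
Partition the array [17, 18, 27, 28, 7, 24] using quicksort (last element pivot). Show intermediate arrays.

Partition 1: pivot=24 at index 3 -> [17, 18, 7, 24, 27, 28]
Partition 2: pivot=7 at index 0 -> [7, 18, 17, 24, 27, 28]
Partition 3: pivot=17 at index 1 -> [7, 17, 18, 24, 27, 28]
Partition 4: pivot=28 at index 5 -> [7, 17, 18, 24, 27, 28]


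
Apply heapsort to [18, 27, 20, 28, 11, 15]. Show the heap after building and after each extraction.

Build heap: [28, 27, 20, 18, 11, 15]
Extract 28: [27, 18, 20, 15, 11, 28]
Extract 27: [20, 18, 11, 15, 27, 28]
Extract 20: [18, 15, 11, 20, 27, 28]
Extract 18: [15, 11, 18, 20, 27, 28]
Extract 15: [11, 15, 18, 20, 27, 28]


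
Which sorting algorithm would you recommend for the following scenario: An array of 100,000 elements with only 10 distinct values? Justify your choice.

Best choice: 3-way quicksort or Counting sort
Reason: 3-way (Dutch national flag) partitioning groups every copy of the pivot together, so with only d=10 distinct keys quicksort finishes in O(n log d) expected time, which is effectively linear; counting sort runs in O(n + k) where k is the size of the key range (not the number of distinct values), so it is linear when the 10 values are integers drawn from a small known range


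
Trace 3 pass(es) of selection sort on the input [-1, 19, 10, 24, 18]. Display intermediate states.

Pass 1: Select minimum -1 at index 0, swap -> [-1, 19, 10, 24, 18]
Pass 2: Select minimum 10 at index 2, swap -> [-1, 10, 19, 24, 18]
Pass 3: Select minimum 18 at index 4, swap -> [-1, 10, 18, 24, 19]


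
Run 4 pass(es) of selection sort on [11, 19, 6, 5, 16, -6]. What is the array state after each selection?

Pass 1: Select minimum -6 at index 5, swap -> [-6, 19, 6, 5, 16, 11]
Pass 2: Select minimum 5 at index 3, swap -> [-6, 5, 6, 19, 16, 11]
Pass 3: Select minimum 6 at index 2, swap -> [-6, 5, 6, 19, 16, 11]
Pass 4: Select minimum 11 at index 5, swap -> [-6, 5, 6, 11, 16, 19]


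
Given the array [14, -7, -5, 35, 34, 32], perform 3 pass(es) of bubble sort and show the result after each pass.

After pass 1: [-7, -5, 14, 34, 32, 35] (4 swaps)
After pass 2: [-7, -5, 14, 32, 34, 35] (1 swaps)
After pass 3: [-7, -5, 14, 32, 34, 35] (0 swaps)
Total swaps: 5


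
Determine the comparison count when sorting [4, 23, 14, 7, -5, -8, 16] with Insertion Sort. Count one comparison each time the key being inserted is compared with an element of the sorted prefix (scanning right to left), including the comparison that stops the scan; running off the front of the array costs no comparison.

Insert 23: 4 <= 23 (stop) = 1 comparison(s) -> [4, 23, 14, 7, -5, -8, 16]
Insert 14: 23 > 14 (shift), 4 <= 14 (stop) = 2 comparison(s) -> [4, 14, 23, 7, -5, -8, 16]
Insert 7: 23 > 7 (shift), 14 > 7 (shift), 4 <= 7 (stop) = 3 comparison(s) -> [4, 7, 14, 23, -5, -8, 16]
Insert -5: 23 > -5 (shift), 14 > -5 (shift), 7 > -5 (shift), 4 > -5 (shift), reached front = 4 comparison(s) -> [-5, 4, 7, 14, 23, -8, 16]
Insert -8: 23 > -8 (shift), 14 > -8 (shift), 7 > -8 (shift), 4 > -8 (shift), -5 > -8 (shift), reached front = 5 comparison(s) -> [-8, -5, 4, 7, 14, 23, 16]
Insert 16: 23 > 16 (shift), 14 <= 16 (stop) = 2 comparison(s) -> [-8, -5, 4, 7, 14, 16, 23]
Total comparisons: 1 + 2 + 3 + 4 + 5 + 2 = 17


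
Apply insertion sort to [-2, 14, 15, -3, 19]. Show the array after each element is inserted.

First element -2 is already 'sorted'
Insert 14: shifted 0 elements -> [-2, 14, 15, -3, 19]
Insert 15: shifted 0 elements -> [-2, 14, 15, -3, 19]
Insert -3: shifted 3 elements -> [-3, -2, 14, 15, 19]
Insert 19: shifted 0 elements -> [-3, -2, 14, 15, 19]


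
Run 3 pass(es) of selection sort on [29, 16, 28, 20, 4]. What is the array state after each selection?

Pass 1: Select minimum 4 at index 4, swap -> [4, 16, 28, 20, 29]
Pass 2: Select minimum 16 at index 1, swap -> [4, 16, 28, 20, 29]
Pass 3: Select minimum 20 at index 3, swap -> [4, 16, 20, 28, 29]


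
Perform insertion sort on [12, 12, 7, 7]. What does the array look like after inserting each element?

First element 12 is already 'sorted'
Insert 12: shifted 0 elements -> [12, 12, 7, 7]
Insert 7: shifted 2 elements -> [7, 12, 12, 7]
Insert 7: shifted 2 elements -> [7, 7, 12, 12]


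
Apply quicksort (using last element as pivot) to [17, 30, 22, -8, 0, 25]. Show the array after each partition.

Partition 1: pivot=25 at index 4 -> [17, 22, -8, 0, 25, 30]
Partition 2: pivot=0 at index 1 -> [-8, 0, 17, 22, 25, 30]
Partition 3: pivot=22 at index 3 -> [-8, 0, 17, 22, 25, 30]


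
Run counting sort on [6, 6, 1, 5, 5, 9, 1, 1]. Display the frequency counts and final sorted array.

Count array: [0, 3, 0, 0, 0, 2, 2, 0, 0, 1]
(count[i] = number of elements equal to i)
Cumulative count: [0, 3, 3, 3, 3, 5, 7, 7, 7, 8]
Sorted: [1, 1, 1, 5, 5, 6, 6, 9]


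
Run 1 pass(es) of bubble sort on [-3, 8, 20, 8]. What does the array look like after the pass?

After pass 1: [-3, 8, 8, 20] (1 swaps)
Total swaps: 1


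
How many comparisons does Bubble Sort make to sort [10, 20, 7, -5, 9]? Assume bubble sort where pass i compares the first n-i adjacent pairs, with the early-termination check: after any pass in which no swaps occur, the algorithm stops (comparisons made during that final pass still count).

Pass 1: compare adjacent pairs (0,1)..(3,4) = 4 comparison(s), 3 swap(s) -> [10, 7, -5, 9, 20]
Pass 2: compare adjacent pairs (0,1)..(2,3) = 3 comparison(s), 3 swap(s) -> [7, -5, 9, 10, 20]
Pass 3: compare adjacent pairs (0,1)..(1,2) = 2 comparison(s), 1 swap(s) -> [-5, 7, 9, 10, 20]
Pass 4: compare adjacent pairs (0,1)..(0,1) = 1 comparison(s), 0 swap(s) -> [-5, 7, 9, 10, 20]
No swaps in this pass, so bubble sort stops here.
Total comparisons: 4 + 3 + 2 + 1 = 10


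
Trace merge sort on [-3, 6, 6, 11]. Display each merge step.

Divide and conquer:
  Merge [-3] + [6] -> [-3, 6]
  Merge [6] + [11] -> [6, 11]
  Merge [-3, 6] + [6, 11] -> [-3, 6, 6, 11]


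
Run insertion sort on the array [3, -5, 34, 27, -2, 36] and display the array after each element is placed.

First element 3 is already 'sorted'
Insert -5: shifted 1 elements -> [-5, 3, 34, 27, -2, 36]
Insert 34: shifted 0 elements -> [-5, 3, 34, 27, -2, 36]
Insert 27: shifted 1 elements -> [-5, 3, 27, 34, -2, 36]
Insert -2: shifted 3 elements -> [-5, -2, 3, 27, 34, 36]
Insert 36: shifted 0 elements -> [-5, -2, 3, 27, 34, 36]


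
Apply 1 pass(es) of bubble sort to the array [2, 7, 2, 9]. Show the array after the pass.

After pass 1: [2, 2, 7, 9] (1 swaps)
Total swaps: 1


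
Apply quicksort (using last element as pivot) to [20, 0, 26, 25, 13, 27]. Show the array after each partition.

Partition 1: pivot=27 at index 5 -> [20, 0, 26, 25, 13, 27]
Partition 2: pivot=13 at index 1 -> [0, 13, 26, 25, 20, 27]
Partition 3: pivot=20 at index 2 -> [0, 13, 20, 25, 26, 27]
Partition 4: pivot=26 at index 4 -> [0, 13, 20, 25, 26, 27]


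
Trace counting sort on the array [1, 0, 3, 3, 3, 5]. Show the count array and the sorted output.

Count array: [1, 1, 0, 3, 0, 1]
(count[i] = number of elements equal to i)
Cumulative count: [1, 2, 2, 5, 5, 6]
Sorted: [0, 1, 3, 3, 3, 5]


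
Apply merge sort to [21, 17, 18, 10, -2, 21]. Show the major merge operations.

Divide and conquer:
  Merge [17] + [18] -> [17, 18]
  Merge [21] + [17, 18] -> [17, 18, 21]
  Merge [-2] + [21] -> [-2, 21]
  Merge [10] + [-2, 21] -> [-2, 10, 21]
  Merge [17, 18, 21] + [-2, 10, 21] -> [-2, 10, 17, 18, 21, 21]
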